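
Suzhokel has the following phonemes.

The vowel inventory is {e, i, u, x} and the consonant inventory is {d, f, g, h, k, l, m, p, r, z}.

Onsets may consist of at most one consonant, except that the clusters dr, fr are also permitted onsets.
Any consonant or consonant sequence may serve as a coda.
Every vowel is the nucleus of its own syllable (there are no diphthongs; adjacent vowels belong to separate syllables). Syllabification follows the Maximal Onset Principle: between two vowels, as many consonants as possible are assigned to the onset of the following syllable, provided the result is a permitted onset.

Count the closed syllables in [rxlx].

Vowels present: x, x; each is a nucleus, giving 2 syllables.
Between /x/ (V1) and /x/ (V2): /l/ → onset of the next syllable (single consonants are always licit onsets).
So the parse is rx.lx.
Classifying each syllable: /rx/ (open), /lx/ (open).
Closed syllables: 0.

0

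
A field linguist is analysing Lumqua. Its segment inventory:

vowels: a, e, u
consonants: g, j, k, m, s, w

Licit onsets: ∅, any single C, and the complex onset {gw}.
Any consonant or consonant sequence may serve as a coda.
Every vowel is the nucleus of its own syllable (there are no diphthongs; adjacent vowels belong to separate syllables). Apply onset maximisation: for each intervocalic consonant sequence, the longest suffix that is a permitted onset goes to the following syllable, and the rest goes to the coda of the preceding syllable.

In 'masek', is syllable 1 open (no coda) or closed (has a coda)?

open

Vowels present: a, e; each is a nucleus, giving 2 syllables.
V1 /a/ – V2 /e/: /s/ → onset of the next syllable (single consonants are always licit onsets).
So the parse is ma.sek.
Syllable 1 is /ma/; it ends in its nucleus with no coda, so it is open.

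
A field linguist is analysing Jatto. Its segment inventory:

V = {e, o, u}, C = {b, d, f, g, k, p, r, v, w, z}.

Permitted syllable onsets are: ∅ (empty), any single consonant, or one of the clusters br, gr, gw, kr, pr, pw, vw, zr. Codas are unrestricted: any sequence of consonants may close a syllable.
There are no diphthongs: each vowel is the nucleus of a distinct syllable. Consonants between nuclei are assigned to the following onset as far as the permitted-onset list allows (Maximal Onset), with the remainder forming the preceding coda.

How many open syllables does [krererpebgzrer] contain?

1

Vowels present: e, e, e, e; each is a nucleus, giving 4 syllables.
/e…e/ gap (V1→V2): just /r/ — single C goes to the following onset.
/e…e/ gap (V2→V3): /rp/ — longest licit onset from the right is /p/, leaving /r/ as coda.
/e…e/ gap (V3→V4): cluster /bgzr/ — the longest permitted-onset suffix is /zr/; onset = /zr/, preceding coda = /bg/.
Putting it together: kre.rer.pebg.zrer.
Classifying each syllable: /kre/ (open), /rer/ (closed), /pebg/ (closed), /zrer/ (closed).
Open syllables: 1.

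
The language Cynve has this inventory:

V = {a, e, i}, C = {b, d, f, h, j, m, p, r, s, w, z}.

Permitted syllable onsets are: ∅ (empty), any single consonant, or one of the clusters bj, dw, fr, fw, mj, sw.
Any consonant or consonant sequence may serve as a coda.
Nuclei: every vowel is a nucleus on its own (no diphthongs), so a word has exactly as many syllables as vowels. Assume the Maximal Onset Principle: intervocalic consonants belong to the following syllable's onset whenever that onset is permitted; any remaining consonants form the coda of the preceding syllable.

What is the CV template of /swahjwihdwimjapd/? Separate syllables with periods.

Vowels present: a, i, i, a; each is a nucleus, giving 4 syllables.
Between /a/ (V1) and /i/ (V2): cluster /hjw/ — the longest permitted-onset suffix is /w/; onset = /w/, preceding coda = /hj/.
Between /i/ (V2) and /i/ (V3): cluster /hdw/ — the longest permitted-onset suffix is /dw/; onset = /dw/, preceding coda = /h/.
Between /i/ (V3) and /a/ (V4): cluster /mj/ — /mj/ is itself a permitted onset, so the whole cluster goes right; preceding coda = ∅.
So the parse is swahj.wih.dwi.mjapd.
Mapping each syllable to C/V: /swahj/ → CCVCC, /wih/ → CVC, /dwi/ → CCV, /mjapd/ → CCVCC.

CCVCC.CVC.CCV.CCVCC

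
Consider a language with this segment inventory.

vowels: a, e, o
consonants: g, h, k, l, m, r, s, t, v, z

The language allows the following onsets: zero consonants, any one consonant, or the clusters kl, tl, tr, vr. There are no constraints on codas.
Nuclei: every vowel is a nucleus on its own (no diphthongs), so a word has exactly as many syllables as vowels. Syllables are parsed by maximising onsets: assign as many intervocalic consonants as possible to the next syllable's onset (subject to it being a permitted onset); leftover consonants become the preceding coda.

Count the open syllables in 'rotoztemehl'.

2

Vowels present: o, o, e, e; each is a nucleus, giving 4 syllables.
Between /o/ (V1) and /o/ (V2): /t/ is a single consonant, so it becomes the next onset.
Between /o/ (V2) and /e/ (V3): cluster /zt/ — the longest permitted-onset suffix is /t/; onset = /t/, preceding coda = /z/.
Between /e/ (V3) and /e/ (V4): just /m/ — single C goes to the following onset.
Putting it together: ro.toz.te.mehl.
Classifying each syllable: /ro/ (open), /toz/ (closed), /te/ (open), /mehl/ (closed).
Open syllables: 2.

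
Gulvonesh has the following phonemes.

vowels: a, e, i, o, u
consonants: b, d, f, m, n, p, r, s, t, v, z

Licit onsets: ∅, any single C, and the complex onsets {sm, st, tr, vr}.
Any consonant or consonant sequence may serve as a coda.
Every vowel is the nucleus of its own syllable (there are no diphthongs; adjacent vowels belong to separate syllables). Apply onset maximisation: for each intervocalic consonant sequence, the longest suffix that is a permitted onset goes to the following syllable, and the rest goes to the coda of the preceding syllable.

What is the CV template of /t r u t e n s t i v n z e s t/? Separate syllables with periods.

Nuclei (vowels): u, e, i, e → 4 syllables.
V1 /u/ – V2 /e/: just /t/ — single C goes to the following onset.
V2 /e/ – V3 /i/: /nst/ — longest licit onset from the right is /st/, leaving /n/ as coda.
V3 /i/ – V4 /e/: /vnz/ — longest licit onset from the right is /z/, leaving /vn/ as coda.
So the parse is tru.ten.stivn.zest.
Mapping each syllable to C/V: /tru/ → CCV, /ten/ → CVC, /stivn/ → CCVCC, /zest/ → CVCC.

CCV.CVC.CCVCC.CVCC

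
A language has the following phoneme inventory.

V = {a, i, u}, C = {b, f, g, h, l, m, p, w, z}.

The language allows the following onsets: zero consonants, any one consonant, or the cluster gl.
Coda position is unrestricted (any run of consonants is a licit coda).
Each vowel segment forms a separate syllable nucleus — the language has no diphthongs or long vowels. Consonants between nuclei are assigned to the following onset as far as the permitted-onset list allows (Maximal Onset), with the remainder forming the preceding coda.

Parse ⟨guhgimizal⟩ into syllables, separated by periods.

Nuclei (vowels): u, i, i, a → 4 syllables.
/u…i/ gap (V1→V2): cluster /hg/ — the longest permitted-onset suffix is /g/; onset = /g/, preceding coda = /h/.
/i…i/ gap (V2→V3): just /m/ — single C goes to the following onset.
/i…a/ gap (V3→V4): just /z/ — single C goes to the following onset.

guh.gi.mi.zal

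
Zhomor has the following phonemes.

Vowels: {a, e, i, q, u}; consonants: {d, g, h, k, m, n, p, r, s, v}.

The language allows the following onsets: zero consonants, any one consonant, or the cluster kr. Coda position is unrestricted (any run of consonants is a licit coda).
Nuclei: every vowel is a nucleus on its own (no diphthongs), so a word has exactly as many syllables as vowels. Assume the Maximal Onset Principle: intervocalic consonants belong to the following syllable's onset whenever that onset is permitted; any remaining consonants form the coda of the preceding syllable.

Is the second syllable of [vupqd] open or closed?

closed

Nuclei (vowels): u, q → 2 syllables.
σ1/σ2 boundary: /p/ → onset of the next syllable (single consonants are always licit onsets).
Putting it together: vu.pqd.
Syllable 2 is /pqd/ with coda /d/, so it is closed.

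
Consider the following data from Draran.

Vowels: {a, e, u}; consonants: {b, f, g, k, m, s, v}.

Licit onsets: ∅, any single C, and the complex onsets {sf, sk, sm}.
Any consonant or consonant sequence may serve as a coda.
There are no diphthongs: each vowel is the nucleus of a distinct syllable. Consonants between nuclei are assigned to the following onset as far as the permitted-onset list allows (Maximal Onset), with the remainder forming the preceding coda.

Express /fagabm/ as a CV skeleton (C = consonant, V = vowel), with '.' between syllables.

CV.CVCC

The vowels are a, a — 2 nuclei, so 2 syllables.
/a…a/ gap (V1→V2): just /g/ — single C goes to the following onset.
Putting it together: fa.gabm.
Mapping each syllable to C/V: /fa/ → CV, /gabm/ → CVCC.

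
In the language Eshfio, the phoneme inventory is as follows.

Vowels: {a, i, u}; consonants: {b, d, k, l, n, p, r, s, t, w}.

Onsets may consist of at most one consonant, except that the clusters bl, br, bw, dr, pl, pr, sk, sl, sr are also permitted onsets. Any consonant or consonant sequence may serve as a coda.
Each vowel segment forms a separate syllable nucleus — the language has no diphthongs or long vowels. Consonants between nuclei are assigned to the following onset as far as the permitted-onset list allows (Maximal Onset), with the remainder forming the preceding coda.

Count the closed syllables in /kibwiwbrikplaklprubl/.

4

The vowels are i, i, i, a, u — 5 nuclei, so 5 syllables.
/i…i/ gap (V1→V2): /bw/ — entire cluster is a permitted onset → onset /bw/, coda ∅.
/i…i/ gap (V2→V3): cluster /wbr/ — the longest permitted-onset suffix is /br/; onset = /br/, preceding coda = /w/.
/i…a/ gap (V3→V4): /kpl/ splits as /k/ + /pl/ (/pl/ is the longest suffix that is a licit onset).
/a…u/ gap (V4→V5): cluster /klpr/ — the longest permitted-onset suffix is /pr/; onset = /pr/, preceding coda = /kl/.
So the parse is ki.bwiw.brik.plakl.prubl.
Classifying each syllable: /ki/ (open), /bwiw/ (closed), /brik/ (closed), /plakl/ (closed), /prubl/ (closed).
Closed syllables: 4.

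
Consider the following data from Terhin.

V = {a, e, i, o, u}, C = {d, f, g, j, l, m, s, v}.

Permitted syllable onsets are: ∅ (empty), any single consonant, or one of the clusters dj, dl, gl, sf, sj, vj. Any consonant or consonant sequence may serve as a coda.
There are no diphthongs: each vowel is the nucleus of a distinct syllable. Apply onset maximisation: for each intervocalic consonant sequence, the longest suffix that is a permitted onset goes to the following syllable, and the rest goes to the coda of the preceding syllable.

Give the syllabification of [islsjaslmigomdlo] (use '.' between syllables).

Nuclei (vowels): i, a, i, o, o → 5 syllables.
/i…a/ gap (V1→V2): /slsj/ — longest licit onset from the right is /sj/, leaving /sl/ as coda.
/a…i/ gap (V2→V3): /slm/ — longest licit onset from the right is /m/, leaving /sl/ as coda.
/i…o/ gap (V3→V4): /g/ → onset of the next syllable (single consonants are always licit onsets).
/o…o/ gap (V4→V5): /mdl/; trying suffixes from longest down, /dl/ is the first permitted one, so coda /m/ | onset /dl/.

isl.sjasl.mi.gom.dlo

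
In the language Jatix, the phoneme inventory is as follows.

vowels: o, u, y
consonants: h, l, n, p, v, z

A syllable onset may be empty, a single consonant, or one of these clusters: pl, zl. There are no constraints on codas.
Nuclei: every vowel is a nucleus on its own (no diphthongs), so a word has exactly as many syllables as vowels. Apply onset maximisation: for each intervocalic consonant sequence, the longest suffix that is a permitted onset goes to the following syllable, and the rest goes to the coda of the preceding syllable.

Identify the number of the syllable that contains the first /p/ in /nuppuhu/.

1

Nuclei (vowels): u, u, u → 3 syllables.
/u…u/ gap (V1→V2): cluster /pp/ — the longest permitted-onset suffix is /p/; onset = /p/, preceding coda = /p/.
/u…u/ gap (V2→V3): /h/ is a single consonant, so it becomes the next onset.
So the parse is nup.pu.hu.
The first /p/ is in the coda of syllable 1 (/nup/).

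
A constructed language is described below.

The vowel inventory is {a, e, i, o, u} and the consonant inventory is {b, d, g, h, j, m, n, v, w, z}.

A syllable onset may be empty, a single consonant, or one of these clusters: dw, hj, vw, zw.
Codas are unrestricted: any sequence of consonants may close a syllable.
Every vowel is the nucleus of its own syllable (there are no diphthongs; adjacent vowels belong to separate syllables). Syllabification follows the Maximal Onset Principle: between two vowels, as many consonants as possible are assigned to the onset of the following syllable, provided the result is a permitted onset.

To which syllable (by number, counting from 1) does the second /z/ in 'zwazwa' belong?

The vowels are a, a — 2 nuclei, so 2 syllables.
/a…a/ gap (V1→V2): /zw/ is a licit onset in full, so it all attaches to the next syllable.
Result: zwa.zwa.
The second /z/ is in the onset of syllable 2 (/zwa/).

2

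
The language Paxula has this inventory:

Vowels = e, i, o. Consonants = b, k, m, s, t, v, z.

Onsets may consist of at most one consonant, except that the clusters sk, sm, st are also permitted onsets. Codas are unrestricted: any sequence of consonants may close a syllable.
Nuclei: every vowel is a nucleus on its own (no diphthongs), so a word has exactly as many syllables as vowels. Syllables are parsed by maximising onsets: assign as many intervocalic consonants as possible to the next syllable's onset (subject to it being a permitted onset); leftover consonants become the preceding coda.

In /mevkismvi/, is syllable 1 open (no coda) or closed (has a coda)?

closed

Vowels present: e, i, i; each is a nucleus, giving 3 syllables.
σ1/σ2 boundary: /vk/ — longest licit onset from the right is /k/, leaving /v/ as coda.
σ2/σ3 boundary: /smv/ splits as /sm/ + /v/ (/v/ is the longest suffix that is a licit onset).
Result: mev.kism.vi.
Syllable 1 is /mev/ with coda /v/, so it is closed.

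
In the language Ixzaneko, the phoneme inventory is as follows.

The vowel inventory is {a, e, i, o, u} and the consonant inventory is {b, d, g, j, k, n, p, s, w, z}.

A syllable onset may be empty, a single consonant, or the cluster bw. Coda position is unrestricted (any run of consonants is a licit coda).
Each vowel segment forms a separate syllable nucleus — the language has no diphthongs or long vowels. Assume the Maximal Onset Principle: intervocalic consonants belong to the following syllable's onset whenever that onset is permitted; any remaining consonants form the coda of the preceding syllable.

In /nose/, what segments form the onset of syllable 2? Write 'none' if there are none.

s

Nuclei (vowels): o, e → 2 syllables.
σ1/σ2 boundary: /s/ → onset of the next syllable (single consonants are always licit onsets).
Result: no.se.
Syllable 2 is /se/: onset /s/, nucleus /e/, coda ∅.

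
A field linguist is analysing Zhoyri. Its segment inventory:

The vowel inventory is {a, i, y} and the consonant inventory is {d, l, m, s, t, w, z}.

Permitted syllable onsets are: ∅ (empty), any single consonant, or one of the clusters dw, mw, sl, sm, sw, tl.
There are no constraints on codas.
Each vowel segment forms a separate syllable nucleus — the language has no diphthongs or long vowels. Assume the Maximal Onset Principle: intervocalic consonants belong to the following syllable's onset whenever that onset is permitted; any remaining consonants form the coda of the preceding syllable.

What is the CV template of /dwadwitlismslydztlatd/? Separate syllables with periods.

CCV.CCV.CCVCC.CCVCC.CCVCC

Vowels present: a, i, i, y, a; each is a nucleus, giving 5 syllables.
Between /a/ (V1) and /i/ (V2): cluster /dw/ — /dw/ is itself a permitted onset, so the whole cluster goes right; preceding coda = ∅.
Between /i/ (V2) and /i/ (V3): /tl/ is a licit onset in full, so it all attaches to the next syllable.
Between /i/ (V3) and /y/ (V4): /smsl/ splits as /sm/ + /sl/ (/sl/ is the longest suffix that is a licit onset).
Between /y/ (V4) and /a/ (V5): cluster /dztl/ — the longest permitted-onset suffix is /tl/; onset = /tl/, preceding coda = /dz/.
So the parse is dwa.dwi.tlism.slydz.tlatd.
Mapping each syllable to C/V: /dwa/ → CCV, /dwi/ → CCV, /tlism/ → CCVCC, /slydz/ → CCVCC, /tlatd/ → CCVCC.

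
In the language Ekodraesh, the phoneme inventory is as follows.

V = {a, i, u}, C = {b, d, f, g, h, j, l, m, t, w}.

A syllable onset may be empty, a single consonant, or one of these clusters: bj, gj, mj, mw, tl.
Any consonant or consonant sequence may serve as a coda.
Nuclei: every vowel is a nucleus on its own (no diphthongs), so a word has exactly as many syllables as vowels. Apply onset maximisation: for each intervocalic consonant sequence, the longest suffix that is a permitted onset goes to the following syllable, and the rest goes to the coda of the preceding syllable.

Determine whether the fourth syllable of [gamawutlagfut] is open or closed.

Nuclei (vowels): a, a, u, a, u → 5 syllables.
Between /a/ (V1) and /a/ (V2): /m/ → onset of the next syllable (single consonants are always licit onsets).
Between /a/ (V2) and /u/ (V3): /w/ is a single consonant, so it becomes the next onset.
Between /u/ (V3) and /a/ (V4): /tl/ — entire cluster is a permitted onset → onset /tl/, coda ∅.
Between /a/ (V4) and /u/ (V5): cluster /gf/ — the longest permitted-onset suffix is /f/; onset = /f/, preceding coda = /g/.
Syllabification: ga.ma.wu.tlag.fut.
Syllable 4 is /tlag/ with coda /g/, so it is closed.

closed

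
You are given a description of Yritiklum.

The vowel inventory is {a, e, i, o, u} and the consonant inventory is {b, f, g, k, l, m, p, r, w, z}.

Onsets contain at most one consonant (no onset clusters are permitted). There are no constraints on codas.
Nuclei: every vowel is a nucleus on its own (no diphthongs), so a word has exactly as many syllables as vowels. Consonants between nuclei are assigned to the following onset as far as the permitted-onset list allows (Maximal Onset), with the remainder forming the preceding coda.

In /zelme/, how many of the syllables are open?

1

Nuclei (vowels): e, e → 2 syllables.
Between /e/ (V1) and /e/ (V2): /lm/ splits as /l/ + /m/ (/m/ is the longest suffix that is a licit onset).
So the parse is zel.me.
Classifying each syllable: /zel/ (closed), /me/ (open).
Open syllables: 1.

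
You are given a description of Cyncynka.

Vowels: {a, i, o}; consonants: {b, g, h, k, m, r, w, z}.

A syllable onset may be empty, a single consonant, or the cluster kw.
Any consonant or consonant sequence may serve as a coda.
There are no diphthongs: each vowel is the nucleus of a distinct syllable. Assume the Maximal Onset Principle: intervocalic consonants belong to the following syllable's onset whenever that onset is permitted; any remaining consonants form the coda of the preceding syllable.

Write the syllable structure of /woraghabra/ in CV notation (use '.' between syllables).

CV.CVC.CVC.CV

The vowels are o, a, a, a — 4 nuclei, so 4 syllables.
Between /o/ (V1) and /a/ (V2): /r/ is a single consonant, so it becomes the next onset.
Between /a/ (V2) and /a/ (V3): /gh/ splits as /g/ + /h/ (/h/ is the longest suffix that is a licit onset).
Between /a/ (V3) and /a/ (V4): /br/ splits as /b/ + /r/ (/r/ is the longest suffix that is a licit onset).
Putting it together: wo.rag.hab.ra.
Mapping each syllable to C/V: /wo/ → CV, /rag/ → CVC, /hab/ → CVC, /ra/ → CV.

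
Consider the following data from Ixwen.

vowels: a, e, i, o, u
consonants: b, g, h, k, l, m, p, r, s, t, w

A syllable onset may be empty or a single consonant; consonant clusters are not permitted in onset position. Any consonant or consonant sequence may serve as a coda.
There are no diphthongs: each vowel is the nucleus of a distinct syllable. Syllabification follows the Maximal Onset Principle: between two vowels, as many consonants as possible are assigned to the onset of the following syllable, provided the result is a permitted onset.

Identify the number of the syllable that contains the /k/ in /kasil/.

1

The vowels are a, i — 2 nuclei, so 2 syllables.
V1 /a/ – V2 /i/: just /s/ — single C goes to the following onset.
Syllabification: ka.sil.
The /k/ is in the onset of syllable 1 (/ka/).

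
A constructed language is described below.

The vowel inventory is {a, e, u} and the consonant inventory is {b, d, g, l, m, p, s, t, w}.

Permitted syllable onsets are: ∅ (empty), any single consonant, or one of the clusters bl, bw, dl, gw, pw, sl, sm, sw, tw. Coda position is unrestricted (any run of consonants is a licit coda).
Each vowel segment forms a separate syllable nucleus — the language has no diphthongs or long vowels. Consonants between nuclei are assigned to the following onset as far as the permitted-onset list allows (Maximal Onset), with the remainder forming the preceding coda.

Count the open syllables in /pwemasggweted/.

2

The vowels are e, a, e, e — 4 nuclei, so 4 syllables.
Between /e/ (V1) and /a/ (V2): /m/ → onset of the next syllable (single consonants are always licit onsets).
Between /a/ (V2) and /e/ (V3): /sggw/ — longest licit onset from the right is /gw/, leaving /sg/ as coda.
Between /e/ (V3) and /e/ (V4): just /t/ — single C goes to the following onset.
Syllabification: pwe.masg.gwe.ted.
Classifying each syllable: /pwe/ (open), /masg/ (closed), /gwe/ (open), /ted/ (closed).
Open syllables: 2.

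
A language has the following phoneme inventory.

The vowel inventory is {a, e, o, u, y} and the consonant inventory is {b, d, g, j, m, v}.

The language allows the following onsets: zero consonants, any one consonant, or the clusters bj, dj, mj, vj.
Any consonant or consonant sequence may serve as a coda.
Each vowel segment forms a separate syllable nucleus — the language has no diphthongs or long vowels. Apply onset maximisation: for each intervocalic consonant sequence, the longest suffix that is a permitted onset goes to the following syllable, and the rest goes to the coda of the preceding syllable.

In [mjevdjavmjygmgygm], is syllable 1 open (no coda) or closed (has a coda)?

closed

Nuclei (vowels): e, a, y, y → 4 syllables.
V1 /e/ – V2 /a/: /vdj/ — longest licit onset from the right is /dj/, leaving /v/ as coda.
V2 /a/ – V3 /y/: /vmj/; trying suffixes from longest down, /mj/ is the first permitted one, so coda /v/ | onset /mj/.
V3 /y/ – V4 /y/: cluster /gmg/ — the longest permitted-onset suffix is /g/; onset = /g/, preceding coda = /gm/.
So the parse is mjev.djav.mjygm.gygm.
Syllable 1 is /mjev/ with coda /v/, so it is closed.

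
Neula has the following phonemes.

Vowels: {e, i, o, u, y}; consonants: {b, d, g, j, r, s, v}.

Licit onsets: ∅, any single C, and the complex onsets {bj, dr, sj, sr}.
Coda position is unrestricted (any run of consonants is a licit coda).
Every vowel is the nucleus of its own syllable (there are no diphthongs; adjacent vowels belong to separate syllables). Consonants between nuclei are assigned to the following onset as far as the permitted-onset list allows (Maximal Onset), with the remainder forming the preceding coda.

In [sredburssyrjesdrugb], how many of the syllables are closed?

5

The vowels are e, u, y, e, u — 5 nuclei, so 5 syllables.
/e…u/ gap (V1→V2): cluster /db/ — the longest permitted-onset suffix is /b/; onset = /b/, preceding coda = /d/.
/u…y/ gap (V2→V3): /rss/ splits as /rs/ + /s/ (/s/ is the longest suffix that is a licit onset).
/y…e/ gap (V3→V4): /rj/ splits as /r/ + /j/ (/j/ is the longest suffix that is a licit onset).
/e…u/ gap (V4→V5): /sdr/ — longest licit onset from the right is /dr/, leaving /s/ as coda.
So the parse is sred.burs.syr.jes.drugb.
Classifying each syllable: /sred/ (closed), /burs/ (closed), /syr/ (closed), /jes/ (closed), /drugb/ (closed).
Closed syllables: 5.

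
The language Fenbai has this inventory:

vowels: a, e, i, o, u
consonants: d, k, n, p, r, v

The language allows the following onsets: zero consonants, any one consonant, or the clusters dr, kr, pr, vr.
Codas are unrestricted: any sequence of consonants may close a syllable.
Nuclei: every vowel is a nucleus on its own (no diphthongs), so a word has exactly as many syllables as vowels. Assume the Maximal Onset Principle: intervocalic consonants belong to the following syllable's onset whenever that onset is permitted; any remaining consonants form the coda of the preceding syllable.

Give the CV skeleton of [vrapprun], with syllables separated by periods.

CCVC.CCVC

Nuclei (vowels): a, u → 2 syllables.
V1 /a/ – V2 /u/: /ppr/ splits as /p/ + /pr/ (/pr/ is the longest suffix that is a licit onset).
So the parse is vrap.prun.
Mapping each syllable to C/V: /vrap/ → CCVC, /prun/ → CCVC.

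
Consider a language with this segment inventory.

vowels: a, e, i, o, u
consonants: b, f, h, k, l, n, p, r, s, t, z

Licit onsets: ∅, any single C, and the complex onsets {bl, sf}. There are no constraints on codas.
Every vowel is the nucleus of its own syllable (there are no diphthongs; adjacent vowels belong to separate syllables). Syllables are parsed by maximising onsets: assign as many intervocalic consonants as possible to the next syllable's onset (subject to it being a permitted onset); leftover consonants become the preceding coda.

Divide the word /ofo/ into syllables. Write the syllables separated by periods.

o.fo

Nuclei (vowels): o, o → 2 syllables.
/o…o/ gap (V1→V2): /f/ → onset of the next syllable (single consonants are always licit onsets).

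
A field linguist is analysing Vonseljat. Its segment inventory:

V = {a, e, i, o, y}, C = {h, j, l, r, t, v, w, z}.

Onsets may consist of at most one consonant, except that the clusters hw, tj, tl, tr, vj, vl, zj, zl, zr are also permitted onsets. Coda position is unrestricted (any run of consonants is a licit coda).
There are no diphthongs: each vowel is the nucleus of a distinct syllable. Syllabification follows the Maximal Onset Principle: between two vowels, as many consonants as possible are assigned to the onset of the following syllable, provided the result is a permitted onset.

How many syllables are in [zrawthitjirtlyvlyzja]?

Vowels present: a, i, i, y, y, a; each is a nucleus, giving 6 syllables.

6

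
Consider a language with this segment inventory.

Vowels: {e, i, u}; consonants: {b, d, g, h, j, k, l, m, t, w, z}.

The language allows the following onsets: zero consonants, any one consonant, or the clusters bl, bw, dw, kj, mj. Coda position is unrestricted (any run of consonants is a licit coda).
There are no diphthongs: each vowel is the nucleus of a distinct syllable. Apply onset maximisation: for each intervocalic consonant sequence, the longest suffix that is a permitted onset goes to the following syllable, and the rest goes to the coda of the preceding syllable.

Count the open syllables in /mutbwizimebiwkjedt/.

3

Vowels present: u, i, i, e, i, e; each is a nucleus, giving 6 syllables.
σ1/σ2 boundary: /tbw/; trying suffixes from longest down, /bw/ is the first permitted one, so coda /t/ | onset /bw/.
σ2/σ3 boundary: /z/ → onset of the next syllable (single consonants are always licit onsets).
σ3/σ4 boundary: just /m/ — single C goes to the following onset.
σ4/σ5 boundary: /b/ → onset of the next syllable (single consonants are always licit onsets).
σ5/σ6 boundary: cluster /wkj/ — the longest permitted-onset suffix is /kj/; onset = /kj/, preceding coda = /w/.
Putting it together: mut.bwi.zi.me.biw.kjedt.
Classifying each syllable: /mut/ (closed), /bwi/ (open), /zi/ (open), /me/ (open), /biw/ (closed), /kjedt/ (closed).
Open syllables: 3.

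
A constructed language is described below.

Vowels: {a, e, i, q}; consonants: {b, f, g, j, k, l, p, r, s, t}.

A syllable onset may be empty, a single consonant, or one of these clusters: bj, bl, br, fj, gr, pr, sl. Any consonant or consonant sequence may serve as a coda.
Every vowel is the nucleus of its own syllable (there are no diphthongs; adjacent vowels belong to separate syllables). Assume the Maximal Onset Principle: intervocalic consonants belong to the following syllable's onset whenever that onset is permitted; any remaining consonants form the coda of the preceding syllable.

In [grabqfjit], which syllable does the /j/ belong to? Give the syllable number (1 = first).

Nuclei (vowels): a, q, i → 3 syllables.
/a…q/ gap (V1→V2): /b/ → onset of the next syllable (single consonants are always licit onsets).
/q…i/ gap (V2→V3): /fj/ — entire cluster is a permitted onset → onset /fj/, coda ∅.
Result: gra.bq.fjit.
The /j/ is in the onset of syllable 3 (/fjit/).

3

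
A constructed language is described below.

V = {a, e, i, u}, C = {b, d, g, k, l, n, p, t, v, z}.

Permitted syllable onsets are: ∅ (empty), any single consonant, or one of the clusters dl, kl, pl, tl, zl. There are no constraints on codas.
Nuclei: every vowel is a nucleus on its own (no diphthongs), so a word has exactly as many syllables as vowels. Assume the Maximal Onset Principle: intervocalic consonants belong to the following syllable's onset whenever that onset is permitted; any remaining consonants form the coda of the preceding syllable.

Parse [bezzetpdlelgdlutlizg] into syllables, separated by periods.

bez.zetp.dlelg.dlu.tlizg

The vowels are e, e, e, u, i — 5 nuclei, so 5 syllables.
/e…e/ gap (V1→V2): /zz/ splits as /z/ + /z/ (/z/ is the longest suffix that is a licit onset).
/e…e/ gap (V2→V3): cluster /tpdl/ — the longest permitted-onset suffix is /dl/; onset = /dl/, preceding coda = /tp/.
/e…u/ gap (V3→V4): /lgdl/; trying suffixes from longest down, /dl/ is the first permitted one, so coda /lg/ | onset /dl/.
/u…i/ gap (V4→V5): /tl/ is a licit onset in full, so it all attaches to the next syllable.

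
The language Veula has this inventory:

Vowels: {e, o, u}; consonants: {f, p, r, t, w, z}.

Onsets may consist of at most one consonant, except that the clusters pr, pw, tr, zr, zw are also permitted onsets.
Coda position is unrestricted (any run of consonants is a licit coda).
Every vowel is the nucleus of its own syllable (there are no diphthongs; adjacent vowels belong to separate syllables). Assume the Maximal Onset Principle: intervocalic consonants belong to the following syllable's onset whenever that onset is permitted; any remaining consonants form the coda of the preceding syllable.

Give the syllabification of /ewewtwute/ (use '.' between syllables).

Nuclei (vowels): e, e, u, e → 4 syllables.
σ1/σ2 boundary: /w/ is a single consonant, so it becomes the next onset.
σ2/σ3 boundary: /wtw/ — longest licit onset from the right is /w/, leaving /wt/ as coda.
σ3/σ4 boundary: just /t/ — single C goes to the following onset.

e.wewt.wu.te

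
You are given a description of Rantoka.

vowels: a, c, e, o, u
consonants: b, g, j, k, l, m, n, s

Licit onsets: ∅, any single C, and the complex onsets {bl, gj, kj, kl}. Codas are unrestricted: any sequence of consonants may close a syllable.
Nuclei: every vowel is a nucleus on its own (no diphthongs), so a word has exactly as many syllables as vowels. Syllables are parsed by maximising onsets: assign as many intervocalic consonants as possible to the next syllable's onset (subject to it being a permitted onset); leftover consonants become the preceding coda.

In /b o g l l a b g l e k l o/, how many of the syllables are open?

2

The vowels are o, a, e, o — 4 nuclei, so 4 syllables.
V1 /o/ – V2 /a/: cluster /gll/ — the longest permitted-onset suffix is /l/; onset = /l/, preceding coda = /gl/.
V2 /a/ – V3 /e/: /bgl/; trying suffixes from longest down, /l/ is the first permitted one, so coda /bg/ | onset /l/.
V3 /e/ – V4 /o/: /kl/ — entire cluster is a permitted onset → onset /kl/, coda ∅.
Syllabification: bogl.labg.le.klo.
Classifying each syllable: /bogl/ (closed), /labg/ (closed), /le/ (open), /klo/ (open).
Open syllables: 2.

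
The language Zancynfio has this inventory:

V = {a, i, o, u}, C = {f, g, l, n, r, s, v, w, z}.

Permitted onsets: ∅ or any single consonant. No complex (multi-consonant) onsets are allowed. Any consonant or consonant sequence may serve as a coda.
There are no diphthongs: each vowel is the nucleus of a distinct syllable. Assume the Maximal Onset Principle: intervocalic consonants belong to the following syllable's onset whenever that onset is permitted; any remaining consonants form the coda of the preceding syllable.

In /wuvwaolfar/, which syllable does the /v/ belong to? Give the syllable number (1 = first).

The vowels are u, a, o, a — 4 nuclei, so 4 syllables.
V1 /u/ – V2 /a/: cluster /vw/ — the longest permitted-onset suffix is /w/; onset = /w/, preceding coda = /v/.
V2 /a/ – V3 /o/: hiatus — the boundary sits between the two vowels.
V3 /o/ – V4 /a/: /lf/ splits as /l/ + /f/ (/f/ is the longest suffix that is a licit onset).
Putting it together: wuv.wa.ol.far.
The /v/ is in the coda of syllable 1 (/wuv/).

1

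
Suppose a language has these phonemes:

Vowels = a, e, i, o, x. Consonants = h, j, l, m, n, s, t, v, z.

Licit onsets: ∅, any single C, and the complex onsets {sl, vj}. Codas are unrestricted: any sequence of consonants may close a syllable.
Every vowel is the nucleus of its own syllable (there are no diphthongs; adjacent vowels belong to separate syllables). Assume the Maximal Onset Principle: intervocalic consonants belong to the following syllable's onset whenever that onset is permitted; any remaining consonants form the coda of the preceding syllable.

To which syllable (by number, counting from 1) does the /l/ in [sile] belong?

The vowels are i, e — 2 nuclei, so 2 syllables.
Between /i/ (V1) and /e/ (V2): /l/ → onset of the next syllable (single consonants are always licit onsets).
Syllabification: si.le.
The /l/ is in the onset of syllable 2 (/le/).

2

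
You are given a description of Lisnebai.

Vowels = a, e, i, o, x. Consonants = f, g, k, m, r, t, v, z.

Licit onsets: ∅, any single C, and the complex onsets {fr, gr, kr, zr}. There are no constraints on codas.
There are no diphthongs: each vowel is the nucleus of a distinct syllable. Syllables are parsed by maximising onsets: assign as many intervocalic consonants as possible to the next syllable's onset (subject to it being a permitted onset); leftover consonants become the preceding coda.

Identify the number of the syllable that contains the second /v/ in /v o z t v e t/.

2

Nuclei (vowels): o, e → 2 syllables.
Between /o/ (V1) and /e/ (V2): cluster /ztv/ — the longest permitted-onset suffix is /v/; onset = /v/, preceding coda = /zt/.
Syllabification: vozt.vet.
The second /v/ is in the onset of syllable 2 (/vet/).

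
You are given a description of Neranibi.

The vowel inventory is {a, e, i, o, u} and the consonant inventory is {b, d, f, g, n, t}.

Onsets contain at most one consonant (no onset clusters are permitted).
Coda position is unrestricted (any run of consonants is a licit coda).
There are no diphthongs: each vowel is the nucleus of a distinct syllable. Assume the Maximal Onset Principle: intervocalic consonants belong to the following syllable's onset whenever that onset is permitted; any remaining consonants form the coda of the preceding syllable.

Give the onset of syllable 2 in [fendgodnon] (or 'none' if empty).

Nuclei (vowels): e, o, o → 3 syllables.
Between /e/ (V1) and /o/ (V2): cluster /ndg/ — the longest permitted-onset suffix is /g/; onset = /g/, preceding coda = /nd/.
Between /o/ (V2) and /o/ (V3): /dn/ splits as /d/ + /n/ (/n/ is the longest suffix that is a licit onset).
So the parse is fend.god.non.
Syllable 2 is /god/: onset /g/, nucleus /o/, coda /d/.

g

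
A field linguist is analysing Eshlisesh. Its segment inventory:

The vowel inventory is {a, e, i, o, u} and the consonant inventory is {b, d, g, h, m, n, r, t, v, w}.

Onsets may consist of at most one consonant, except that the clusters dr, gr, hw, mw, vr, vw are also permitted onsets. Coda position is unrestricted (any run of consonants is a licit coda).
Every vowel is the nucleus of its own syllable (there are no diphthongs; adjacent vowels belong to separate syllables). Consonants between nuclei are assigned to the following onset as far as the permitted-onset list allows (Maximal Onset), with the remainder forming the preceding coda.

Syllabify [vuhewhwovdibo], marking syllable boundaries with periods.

Vowels present: u, e, o, i, o; each is a nucleus, giving 5 syllables.
Between /u/ (V1) and /e/ (V2): just /h/ — single C goes to the following onset.
Between /e/ (V2) and /o/ (V3): /whw/; trying suffixes from longest down, /hw/ is the first permitted one, so coda /w/ | onset /hw/.
Between /o/ (V3) and /i/ (V4): cluster /vd/ — the longest permitted-onset suffix is /d/; onset = /d/, preceding coda = /v/.
Between /i/ (V4) and /o/ (V5): just /b/ — single C goes to the following onset.

vu.hew.hwov.di.bo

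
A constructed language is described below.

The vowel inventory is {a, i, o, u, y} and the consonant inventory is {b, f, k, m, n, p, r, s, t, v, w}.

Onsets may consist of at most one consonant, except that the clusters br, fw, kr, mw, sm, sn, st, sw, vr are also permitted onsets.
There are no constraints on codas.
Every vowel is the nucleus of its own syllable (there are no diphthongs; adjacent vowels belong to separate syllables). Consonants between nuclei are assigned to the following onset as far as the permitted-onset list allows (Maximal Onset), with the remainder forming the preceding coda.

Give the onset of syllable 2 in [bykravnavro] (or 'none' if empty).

Vowels present: y, a, a, o; each is a nucleus, giving 4 syllables.
Between /y/ (V1) and /a/ (V2): cluster /kr/ — /kr/ is itself a permitted onset, so the whole cluster goes right; preceding coda = ∅.
Between /a/ (V2) and /a/ (V3): /vn/ splits as /v/ + /n/ (/n/ is the longest suffix that is a licit onset).
Between /a/ (V3) and /o/ (V4): /vr/ — entire cluster is a permitted onset → onset /vr/, coda ∅.
So the parse is by.krav.na.vro.
Syllable 2 is /krav/: onset /kr/, nucleus /a/, coda /v/.

kr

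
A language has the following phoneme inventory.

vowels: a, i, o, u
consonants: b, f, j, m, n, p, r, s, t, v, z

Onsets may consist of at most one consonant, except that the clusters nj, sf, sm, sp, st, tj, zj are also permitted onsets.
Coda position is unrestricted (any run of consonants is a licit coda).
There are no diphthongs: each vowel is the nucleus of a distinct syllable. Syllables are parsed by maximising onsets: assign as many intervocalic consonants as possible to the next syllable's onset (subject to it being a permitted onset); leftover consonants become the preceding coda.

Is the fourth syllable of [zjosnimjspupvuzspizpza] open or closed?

Nuclei (vowels): o, i, u, u, i, a → 6 syllables.
Between /o/ (V1) and /i/ (V2): /sn/ — longest licit onset from the right is /n/, leaving /s/ as coda.
Between /i/ (V2) and /u/ (V3): /mjsp/; trying suffixes from longest down, /sp/ is the first permitted one, so coda /mj/ | onset /sp/.
Between /u/ (V3) and /u/ (V4): cluster /pv/ — the longest permitted-onset suffix is /v/; onset = /v/, preceding coda = /p/.
Between /u/ (V4) and /i/ (V5): /zsp/; trying suffixes from longest down, /sp/ is the first permitted one, so coda /z/ | onset /sp/.
Between /i/ (V5) and /a/ (V6): /zpz/ — longest licit onset from the right is /z/, leaving /zp/ as coda.
Syllabification: zjos.nimj.spup.vuz.spizp.za.
Syllable 4 is /vuz/ with coda /z/, so it is closed.

closed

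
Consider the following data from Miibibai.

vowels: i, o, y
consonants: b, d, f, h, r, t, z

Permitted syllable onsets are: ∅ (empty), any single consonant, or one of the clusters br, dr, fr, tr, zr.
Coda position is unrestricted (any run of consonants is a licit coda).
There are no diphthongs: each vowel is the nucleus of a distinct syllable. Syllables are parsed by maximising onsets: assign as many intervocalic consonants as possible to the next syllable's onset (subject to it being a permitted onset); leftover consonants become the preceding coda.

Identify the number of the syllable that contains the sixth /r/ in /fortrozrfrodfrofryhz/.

Vowels present: o, o, o, o, y; each is a nucleus, giving 5 syllables.
/o…o/ gap (V1→V2): /rtr/ — longest licit onset from the right is /tr/, leaving /r/ as coda.
/o…o/ gap (V2→V3): /zrfr/; trying suffixes from longest down, /fr/ is the first permitted one, so coda /zr/ | onset /fr/.
/o…o/ gap (V3→V4): /dfr/; trying suffixes from longest down, /fr/ is the first permitted one, so coda /d/ | onset /fr/.
/o…y/ gap (V4→V5): /fr/ — entire cluster is a permitted onset → onset /fr/, coda ∅.
Syllabification: for.trozr.frod.fro.fryhz.
The sixth /r/ is in the onset of syllable 5 (/fryhz/).

5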